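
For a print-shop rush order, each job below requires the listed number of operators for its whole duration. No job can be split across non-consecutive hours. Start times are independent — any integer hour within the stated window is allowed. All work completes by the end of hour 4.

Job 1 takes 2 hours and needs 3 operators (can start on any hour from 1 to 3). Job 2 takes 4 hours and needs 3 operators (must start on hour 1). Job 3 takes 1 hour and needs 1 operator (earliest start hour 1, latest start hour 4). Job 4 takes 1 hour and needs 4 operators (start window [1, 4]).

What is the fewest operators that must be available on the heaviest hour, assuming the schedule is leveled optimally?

7

Early-start (Job 1@1, Job 2@1, Job 3@1, Job 4@1) gives peak 11: h1:11  h2:6  h3:3  h4:3.
Shift Job 4→3.
Schedule Job 1@1, Job 2@1, Job 3@1, Job 4@3: h1:7  h2:6  h3:7  h4:3 — peak 7.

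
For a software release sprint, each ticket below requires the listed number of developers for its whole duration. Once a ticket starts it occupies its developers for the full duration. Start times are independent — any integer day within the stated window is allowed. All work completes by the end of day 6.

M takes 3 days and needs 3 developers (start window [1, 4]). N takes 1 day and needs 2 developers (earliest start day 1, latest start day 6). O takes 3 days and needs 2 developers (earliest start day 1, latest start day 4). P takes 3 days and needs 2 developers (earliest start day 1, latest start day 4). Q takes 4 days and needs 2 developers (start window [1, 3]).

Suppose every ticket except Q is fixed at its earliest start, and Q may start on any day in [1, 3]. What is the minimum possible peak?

9

Q@1: d1:11  d2:9  d3:9  d4:2  d5:0  d6:0 → peak 11
Q@2: d1:9  d2:9  d3:9  d4:2  d5:2  d6:0 → peak 9
Q@3: d1:9  d2:7  d3:9  d4:2  d5:2  d6:2 → peak 9
Best is Q@2, peak 9.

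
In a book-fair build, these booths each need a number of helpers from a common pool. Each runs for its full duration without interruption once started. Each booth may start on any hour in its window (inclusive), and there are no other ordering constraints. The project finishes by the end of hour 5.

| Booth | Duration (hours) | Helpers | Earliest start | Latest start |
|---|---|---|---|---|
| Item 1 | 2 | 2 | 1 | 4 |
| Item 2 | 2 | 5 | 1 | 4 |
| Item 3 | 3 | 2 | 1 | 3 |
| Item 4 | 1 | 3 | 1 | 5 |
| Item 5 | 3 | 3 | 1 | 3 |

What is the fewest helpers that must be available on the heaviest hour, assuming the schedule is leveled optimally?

Early-start (Item 1@1, Item 2@1, Item 3@1, Item 4@1, Item 5@1) gives peak 15: h1:15  h2:12  h3:5  h4:0  h5:0.
Shift Item 1→2, Item 2→4, Item 3→2.
Schedule Item 1@2, Item 2@4, Item 3@2, Item 4@1, Item 5@1: h1:6  h2:7  h3:7  h4:7  h5:5 — peak 7.
Total helper-hours = 32 over 5 hours ⇒ peak ≥ ⌈32/5⌉ = 7, so 7 is optimal.

7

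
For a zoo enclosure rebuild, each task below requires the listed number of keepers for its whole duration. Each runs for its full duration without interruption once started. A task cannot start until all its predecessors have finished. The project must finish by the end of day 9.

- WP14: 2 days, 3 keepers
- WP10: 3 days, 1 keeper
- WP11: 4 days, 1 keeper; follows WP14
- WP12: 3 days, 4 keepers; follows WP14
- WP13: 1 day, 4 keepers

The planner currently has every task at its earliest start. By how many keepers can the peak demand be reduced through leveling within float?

3

Early-start peak: d1:8  d2:4  d3:6  d4:5  d5:5  d6:1  d7:0  d8:0  d9:0 ⇒ 8.
Leveled (WP14@1, WP10@1, WP11@3, WP12@4, WP13@7): d1:4  d2:4  d3:2  d4:5  d5:5  d6:5  d7:4  d8:0  d9:0 ⇒ 5.
Reduction 8 − 5 = 3.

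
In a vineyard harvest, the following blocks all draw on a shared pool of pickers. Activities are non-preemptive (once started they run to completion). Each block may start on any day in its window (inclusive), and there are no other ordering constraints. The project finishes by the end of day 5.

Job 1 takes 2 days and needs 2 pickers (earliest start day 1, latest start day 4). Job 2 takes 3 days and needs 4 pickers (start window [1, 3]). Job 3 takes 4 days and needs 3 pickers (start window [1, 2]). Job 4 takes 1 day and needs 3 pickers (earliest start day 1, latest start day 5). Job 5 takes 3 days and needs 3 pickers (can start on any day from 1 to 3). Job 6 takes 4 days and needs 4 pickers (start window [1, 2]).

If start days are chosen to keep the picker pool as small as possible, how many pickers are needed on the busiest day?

14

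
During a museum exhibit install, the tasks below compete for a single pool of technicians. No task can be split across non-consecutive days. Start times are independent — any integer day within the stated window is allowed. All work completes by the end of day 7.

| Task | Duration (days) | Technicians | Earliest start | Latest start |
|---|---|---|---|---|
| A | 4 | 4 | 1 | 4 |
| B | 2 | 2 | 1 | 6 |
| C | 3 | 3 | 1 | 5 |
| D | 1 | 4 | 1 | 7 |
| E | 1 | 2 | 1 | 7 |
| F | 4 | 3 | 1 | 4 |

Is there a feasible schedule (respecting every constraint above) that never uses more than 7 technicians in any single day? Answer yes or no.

yes

Schedule A@1, B@5, C@1, D@7, E@5, F@4: d1:7  d2:7  d3:7  d4:7  d5:7  d6:5  d7:7 — peak 7 ≤ 7.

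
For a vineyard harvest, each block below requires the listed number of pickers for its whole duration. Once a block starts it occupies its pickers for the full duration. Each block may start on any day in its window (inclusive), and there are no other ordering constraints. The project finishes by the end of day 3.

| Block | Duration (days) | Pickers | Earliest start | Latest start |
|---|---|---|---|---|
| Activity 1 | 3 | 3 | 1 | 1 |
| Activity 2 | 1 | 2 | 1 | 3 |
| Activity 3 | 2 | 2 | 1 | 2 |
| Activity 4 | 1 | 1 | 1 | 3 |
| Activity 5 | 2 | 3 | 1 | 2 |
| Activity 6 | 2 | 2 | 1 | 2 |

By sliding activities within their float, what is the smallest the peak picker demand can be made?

10

Early-start (Activity 1@1, Activity 2@1, Activity 3@1, Activity 4@1, Activity 5@1, Activity 6@1) gives peak 13: d1:13  d2:10  d3:3.
Shift Activity 5→2.
Schedule Activity 1@1, Activity 2@1, Activity 3@1, Activity 4@1, Activity 5@2, Activity 6@1: d1:10  d2:10  d3:6 — peak 10.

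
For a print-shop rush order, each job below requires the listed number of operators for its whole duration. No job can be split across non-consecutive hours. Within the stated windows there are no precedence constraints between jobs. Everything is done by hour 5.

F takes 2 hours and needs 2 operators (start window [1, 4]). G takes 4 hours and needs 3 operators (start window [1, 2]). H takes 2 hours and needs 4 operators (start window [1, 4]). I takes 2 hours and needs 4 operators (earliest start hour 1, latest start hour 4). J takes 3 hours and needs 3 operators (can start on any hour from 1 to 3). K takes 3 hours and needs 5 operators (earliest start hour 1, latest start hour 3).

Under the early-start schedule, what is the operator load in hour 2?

21

At early start, hour 2 has: F, G, H, I, J, K.
Demand: 2 + 3 + 4 + 4 + 3 + 5 = 21.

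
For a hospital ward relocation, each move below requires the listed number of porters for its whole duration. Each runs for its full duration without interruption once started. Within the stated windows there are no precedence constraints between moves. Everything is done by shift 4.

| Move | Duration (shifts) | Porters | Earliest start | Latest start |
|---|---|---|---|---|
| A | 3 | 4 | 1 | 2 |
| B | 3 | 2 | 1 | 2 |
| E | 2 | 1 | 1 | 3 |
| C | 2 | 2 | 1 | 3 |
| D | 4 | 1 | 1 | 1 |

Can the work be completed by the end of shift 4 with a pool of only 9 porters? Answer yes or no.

yes

Schedule A@1, B@1, E@1, C@3, D@1: s1:8  s2:8  s3:9  s4:3 — peak 9 ≤ 9.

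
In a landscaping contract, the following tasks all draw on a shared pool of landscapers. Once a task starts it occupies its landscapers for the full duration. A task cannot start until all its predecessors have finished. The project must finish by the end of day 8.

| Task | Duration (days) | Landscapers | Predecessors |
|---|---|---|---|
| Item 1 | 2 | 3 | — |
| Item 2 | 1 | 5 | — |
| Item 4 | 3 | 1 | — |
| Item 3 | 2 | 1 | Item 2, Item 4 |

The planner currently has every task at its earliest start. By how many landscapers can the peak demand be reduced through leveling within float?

4

Early-start peak: d1:9  d2:4  d3:1  d4:1  d5:1  d6:0  d7:0  d8:0 ⇒ 9.
Leveled (Item 1@1, Item 2@3, Item 4@4, Item 3@7): d1:3  d2:3  d3:5  d4:1  d5:1  d6:1  d7:1  d8:1 ⇒ 5.
Reduction 9 − 5 = 4.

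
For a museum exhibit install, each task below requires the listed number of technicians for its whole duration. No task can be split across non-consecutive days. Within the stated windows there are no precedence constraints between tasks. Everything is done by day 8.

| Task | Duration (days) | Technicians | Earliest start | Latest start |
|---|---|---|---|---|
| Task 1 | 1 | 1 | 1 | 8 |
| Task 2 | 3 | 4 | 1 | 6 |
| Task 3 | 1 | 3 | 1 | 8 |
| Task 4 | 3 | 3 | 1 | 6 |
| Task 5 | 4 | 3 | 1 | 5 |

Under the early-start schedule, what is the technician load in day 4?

At early start, day 4 has: Task 5.
Demand: 3 = 3.

3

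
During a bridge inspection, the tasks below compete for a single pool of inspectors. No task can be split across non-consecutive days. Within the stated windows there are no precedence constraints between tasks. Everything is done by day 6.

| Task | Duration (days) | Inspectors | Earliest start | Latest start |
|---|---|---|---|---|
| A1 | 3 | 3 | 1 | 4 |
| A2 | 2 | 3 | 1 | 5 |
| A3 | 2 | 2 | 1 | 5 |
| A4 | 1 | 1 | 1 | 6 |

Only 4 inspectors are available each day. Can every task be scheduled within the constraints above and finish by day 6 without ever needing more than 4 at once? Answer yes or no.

no

The minimum achievable peak is 5; 4 < 5, so no feasible schedule stays within the cap.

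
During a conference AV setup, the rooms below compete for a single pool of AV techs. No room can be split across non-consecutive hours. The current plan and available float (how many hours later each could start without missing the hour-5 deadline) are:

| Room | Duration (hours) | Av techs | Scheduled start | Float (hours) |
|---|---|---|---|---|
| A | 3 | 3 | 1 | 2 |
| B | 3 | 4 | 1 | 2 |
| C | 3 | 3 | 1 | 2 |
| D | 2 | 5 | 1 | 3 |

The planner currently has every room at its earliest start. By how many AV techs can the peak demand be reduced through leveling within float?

5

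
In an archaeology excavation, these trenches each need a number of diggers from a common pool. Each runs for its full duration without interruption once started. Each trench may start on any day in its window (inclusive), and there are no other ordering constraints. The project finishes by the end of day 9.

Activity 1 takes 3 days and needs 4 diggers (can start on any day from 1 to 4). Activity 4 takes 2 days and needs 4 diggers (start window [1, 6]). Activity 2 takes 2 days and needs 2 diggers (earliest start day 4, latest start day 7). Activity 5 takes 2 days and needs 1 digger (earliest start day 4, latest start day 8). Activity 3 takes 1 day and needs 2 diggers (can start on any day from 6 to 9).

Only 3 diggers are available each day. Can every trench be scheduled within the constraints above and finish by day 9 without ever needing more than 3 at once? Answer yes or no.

no

Total digger-days = 28; over 9 days the average is 28/9 > 3, so some day must exceed 3.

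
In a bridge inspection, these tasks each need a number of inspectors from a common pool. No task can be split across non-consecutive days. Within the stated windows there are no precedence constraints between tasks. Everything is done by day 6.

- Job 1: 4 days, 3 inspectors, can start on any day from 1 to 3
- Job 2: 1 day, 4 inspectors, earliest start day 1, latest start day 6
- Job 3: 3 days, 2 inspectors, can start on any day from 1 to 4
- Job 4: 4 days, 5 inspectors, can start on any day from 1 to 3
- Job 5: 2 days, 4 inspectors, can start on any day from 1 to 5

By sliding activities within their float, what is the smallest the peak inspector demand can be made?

Early-start (Job 1@1, Job 2@1, Job 3@1, Job 4@1, Job 5@1) gives peak 18: d1:18  d2:14  d3:10  d4:8  d5:0  d6:0.
Shift Job 4→2, Job 5→5.
Schedule Job 1@1, Job 2@1, Job 3@1, Job 4@2, Job 5@5: d1:9  d2:10  d3:10  d4:8  d5:9  d6:4 — peak 10.

10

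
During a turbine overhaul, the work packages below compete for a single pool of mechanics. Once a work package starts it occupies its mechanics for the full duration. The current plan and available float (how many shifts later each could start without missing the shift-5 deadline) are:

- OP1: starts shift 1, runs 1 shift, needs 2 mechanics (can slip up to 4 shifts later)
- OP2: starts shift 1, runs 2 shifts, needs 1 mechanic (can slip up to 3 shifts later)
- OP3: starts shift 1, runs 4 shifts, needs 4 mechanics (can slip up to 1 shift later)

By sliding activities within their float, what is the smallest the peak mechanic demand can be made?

5

Early-start (OP1@1, OP2@1, OP3@1) gives peak 7: s1:7  s2:5  s3:4  s4:4  s5:0.
Shift OP3→2.
Schedule OP1@1, OP2@1, OP3@2: s1:3  s2:5  s3:4  s4:4  s5:4 — peak 5.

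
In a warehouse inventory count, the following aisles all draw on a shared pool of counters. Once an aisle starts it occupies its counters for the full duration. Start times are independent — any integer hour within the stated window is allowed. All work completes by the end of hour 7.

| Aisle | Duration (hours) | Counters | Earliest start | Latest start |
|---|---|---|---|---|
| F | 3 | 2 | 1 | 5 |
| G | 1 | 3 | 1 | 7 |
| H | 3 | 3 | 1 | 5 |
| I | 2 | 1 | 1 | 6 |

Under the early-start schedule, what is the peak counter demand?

9

Early-start schedule: F@1, G@1, H@1, I@1.
Load per hour: hour 1: 9, hour 2: 6, hour 3: 5, hour 4: 0, hour 5: 0, hour 6: 0, hour 7: 0.
Peak is 9.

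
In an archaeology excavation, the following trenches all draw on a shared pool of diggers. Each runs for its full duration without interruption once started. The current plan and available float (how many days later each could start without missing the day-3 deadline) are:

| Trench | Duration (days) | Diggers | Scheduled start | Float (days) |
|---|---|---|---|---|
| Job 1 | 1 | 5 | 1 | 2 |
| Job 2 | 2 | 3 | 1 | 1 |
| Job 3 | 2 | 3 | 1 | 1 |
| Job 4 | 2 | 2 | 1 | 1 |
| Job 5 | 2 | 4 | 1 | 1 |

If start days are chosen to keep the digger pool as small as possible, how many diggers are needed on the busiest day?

12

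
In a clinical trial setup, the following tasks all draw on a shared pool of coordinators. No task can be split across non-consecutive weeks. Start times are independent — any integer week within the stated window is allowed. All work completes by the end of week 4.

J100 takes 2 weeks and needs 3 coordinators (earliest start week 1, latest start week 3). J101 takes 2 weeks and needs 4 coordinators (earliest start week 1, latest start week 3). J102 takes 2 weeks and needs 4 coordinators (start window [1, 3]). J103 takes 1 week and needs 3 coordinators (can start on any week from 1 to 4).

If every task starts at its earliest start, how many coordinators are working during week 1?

14

At early start, week 1 has: J100, J101, J102, J103.
Demand: 3 + 4 + 4 + 3 = 14.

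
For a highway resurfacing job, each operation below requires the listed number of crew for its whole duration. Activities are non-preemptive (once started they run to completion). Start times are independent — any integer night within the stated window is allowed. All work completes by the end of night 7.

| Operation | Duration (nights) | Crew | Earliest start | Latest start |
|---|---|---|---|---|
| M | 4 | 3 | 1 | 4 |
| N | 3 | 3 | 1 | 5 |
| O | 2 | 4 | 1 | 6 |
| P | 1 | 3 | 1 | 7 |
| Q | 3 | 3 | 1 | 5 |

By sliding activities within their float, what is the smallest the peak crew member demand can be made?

7

Early-start (M@1, N@1, O@1, P@1, Q@1) gives peak 16: n1:16  n2:13  n3:9  n4:3  n5:0  n6:0  n7:0.
Shift O→4, P→6, Q→5.
Schedule M@1, N@1, O@4, P@6, Q@5: n1:6  n2:6  n3:6  n4:7  n5:7  n6:6  n7:3 — peak 7.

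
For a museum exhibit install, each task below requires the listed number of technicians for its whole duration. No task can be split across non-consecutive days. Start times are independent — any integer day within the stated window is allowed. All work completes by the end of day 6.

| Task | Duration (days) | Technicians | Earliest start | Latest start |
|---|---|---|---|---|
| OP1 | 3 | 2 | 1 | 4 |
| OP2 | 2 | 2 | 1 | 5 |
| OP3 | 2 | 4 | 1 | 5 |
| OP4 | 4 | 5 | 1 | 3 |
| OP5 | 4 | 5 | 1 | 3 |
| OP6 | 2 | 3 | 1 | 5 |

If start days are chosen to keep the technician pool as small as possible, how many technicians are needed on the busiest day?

12

Early-start (OP1@1, OP2@1, OP3@1, OP4@1, OP5@1, OP6@1) gives peak 21: d1:21  d2:21  d3:12  d4:10  d5:0  d6:0.
Shift OP4→3, OP5→3.
Schedule OP1@1, OP2@1, OP3@1, OP4@3, OP5@3, OP6@1: d1:11  d2:11  d3:12  d4:10  d5:10  d6:10 — peak 12.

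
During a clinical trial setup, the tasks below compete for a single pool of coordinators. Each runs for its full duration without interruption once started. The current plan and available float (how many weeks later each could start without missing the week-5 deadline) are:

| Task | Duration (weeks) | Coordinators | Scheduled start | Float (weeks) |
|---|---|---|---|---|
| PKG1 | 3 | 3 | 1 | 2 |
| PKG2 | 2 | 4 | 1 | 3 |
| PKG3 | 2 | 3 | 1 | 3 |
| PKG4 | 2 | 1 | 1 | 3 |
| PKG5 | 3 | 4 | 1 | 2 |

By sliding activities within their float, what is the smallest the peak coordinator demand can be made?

Early-start (PKG1@1, PKG2@1, PKG3@1, PKG4@1, PKG5@1) gives peak 15: w1:15  w2:15  w3:7  w4:0  w5:0.
Shift PKG3→4, PKG5→3.
Schedule PKG1@1, PKG2@1, PKG3@4, PKG4@1, PKG5@3: w1:8  w2:8  w3:7  w4:7  w5:7 — peak 8.
Total coordinator-weeks = 37 over 5 weeks ⇒ peak ≥ ⌈37/5⌉ = 8, so 8 is optimal.

8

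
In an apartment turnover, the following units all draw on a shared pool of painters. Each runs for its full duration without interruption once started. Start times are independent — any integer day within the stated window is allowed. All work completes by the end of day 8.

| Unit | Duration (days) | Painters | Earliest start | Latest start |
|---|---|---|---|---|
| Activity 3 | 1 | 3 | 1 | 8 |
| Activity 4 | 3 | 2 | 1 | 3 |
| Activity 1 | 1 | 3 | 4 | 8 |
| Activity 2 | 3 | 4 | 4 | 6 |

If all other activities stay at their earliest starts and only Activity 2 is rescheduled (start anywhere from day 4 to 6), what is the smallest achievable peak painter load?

Activity 2@4: d1:5  d2:2  d3:2  d4:7  d5:4  d6:4  d7:0  d8:0 → peak 7
Activity 2@5: d1:5  d2:2  d3:2  d4:3  d5:4  d6:4  d7:4  d8:0 → peak 5
Activity 2@6: d1:5  d2:2  d3:2  d4:3  d5:0  d6:4  d7:4  d8:4 → peak 5
Best is Activity 2@5, peak 5.

5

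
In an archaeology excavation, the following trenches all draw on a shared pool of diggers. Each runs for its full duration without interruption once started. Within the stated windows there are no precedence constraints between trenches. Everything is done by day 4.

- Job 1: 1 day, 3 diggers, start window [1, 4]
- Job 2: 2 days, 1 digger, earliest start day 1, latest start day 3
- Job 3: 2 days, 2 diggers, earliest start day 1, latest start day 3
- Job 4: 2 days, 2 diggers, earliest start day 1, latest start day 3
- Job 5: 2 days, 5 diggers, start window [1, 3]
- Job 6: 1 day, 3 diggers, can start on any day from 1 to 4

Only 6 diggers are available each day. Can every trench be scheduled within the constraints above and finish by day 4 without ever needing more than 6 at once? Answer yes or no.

no

Total digger-days = 26; over 4 days the average is 26/4 > 6, so some day must exceed 6.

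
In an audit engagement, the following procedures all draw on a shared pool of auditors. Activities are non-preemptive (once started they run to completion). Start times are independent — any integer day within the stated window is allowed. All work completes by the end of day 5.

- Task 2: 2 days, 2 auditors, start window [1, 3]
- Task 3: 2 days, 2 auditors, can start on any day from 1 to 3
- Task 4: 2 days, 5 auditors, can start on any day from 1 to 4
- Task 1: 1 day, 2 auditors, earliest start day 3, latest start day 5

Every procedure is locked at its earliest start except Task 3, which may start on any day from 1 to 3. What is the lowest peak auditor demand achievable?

Task 3@1: d1:9  d2:9  d3:2  d4:0  d5:0 → peak 9
Task 3@2: d1:7  d2:9  d3:4  d4:0  d5:0 → peak 9
Task 3@3: d1:7  d2:7  d3:4  d4:2  d5:0 → peak 7
Best is Task 3@3, peak 7.

7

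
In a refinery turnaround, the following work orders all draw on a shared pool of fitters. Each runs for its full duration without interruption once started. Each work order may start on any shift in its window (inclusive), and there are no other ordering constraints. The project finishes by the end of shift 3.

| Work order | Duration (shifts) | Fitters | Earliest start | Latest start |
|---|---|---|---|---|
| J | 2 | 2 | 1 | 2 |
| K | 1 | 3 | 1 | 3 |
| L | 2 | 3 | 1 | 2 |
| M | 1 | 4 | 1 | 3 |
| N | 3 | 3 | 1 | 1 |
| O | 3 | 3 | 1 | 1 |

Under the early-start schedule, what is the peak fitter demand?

Early-start schedule: J@1, K@1, L@1, M@1, N@1, O@1.
Load per shift: shift 1: 18, shift 2: 11, shift 3: 6.
Peak is 18.

18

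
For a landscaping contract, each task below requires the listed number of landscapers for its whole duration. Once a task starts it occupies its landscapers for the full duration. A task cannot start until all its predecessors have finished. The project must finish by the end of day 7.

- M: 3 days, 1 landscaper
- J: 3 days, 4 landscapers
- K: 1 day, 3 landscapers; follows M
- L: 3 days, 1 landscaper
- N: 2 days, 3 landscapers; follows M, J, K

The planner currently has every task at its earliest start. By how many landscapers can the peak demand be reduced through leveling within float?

1

Early-start peak: d1:6  d2:6  d3:6  d4:3  d5:3  d6:3  d7:0 ⇒ 6.
Leveled (M@1, J@1, K@4, L@4, N@5): d1:5  d2:5  d3:5  d4:4  d5:4  d6:4  d7:0 ⇒ 5.
Reduction 6 − 5 = 1.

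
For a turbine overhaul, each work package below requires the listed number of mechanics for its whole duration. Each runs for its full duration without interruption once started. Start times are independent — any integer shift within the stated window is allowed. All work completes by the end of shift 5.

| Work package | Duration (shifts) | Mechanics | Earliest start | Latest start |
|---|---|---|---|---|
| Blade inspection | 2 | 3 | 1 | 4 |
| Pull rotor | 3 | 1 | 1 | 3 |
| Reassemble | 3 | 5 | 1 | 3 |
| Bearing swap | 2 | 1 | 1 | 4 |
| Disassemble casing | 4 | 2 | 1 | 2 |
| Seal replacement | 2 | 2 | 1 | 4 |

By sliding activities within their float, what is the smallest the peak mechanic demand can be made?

8

Early-start (Blade inspection@1, Pull rotor@1, Reassemble@1, Bearing swap@1, Disassemble casing@1, Seal replacement@1) gives peak 14: s1:14  s2:14  s3:8  s4:2  s5:0.
Shift Reassemble→3, Bearing swap→4.
Schedule Blade inspection@1, Pull rotor@1, Reassemble@3, Bearing swap@4, Disassemble casing@1, Seal replacement@1: s1:8  s2:8  s3:8  s4:8  s5:6 — peak 8.
Total mechanic-shifts = 38 over 5 shifts ⇒ peak ≥ ⌈38/5⌉ = 8, so 8 is optimal.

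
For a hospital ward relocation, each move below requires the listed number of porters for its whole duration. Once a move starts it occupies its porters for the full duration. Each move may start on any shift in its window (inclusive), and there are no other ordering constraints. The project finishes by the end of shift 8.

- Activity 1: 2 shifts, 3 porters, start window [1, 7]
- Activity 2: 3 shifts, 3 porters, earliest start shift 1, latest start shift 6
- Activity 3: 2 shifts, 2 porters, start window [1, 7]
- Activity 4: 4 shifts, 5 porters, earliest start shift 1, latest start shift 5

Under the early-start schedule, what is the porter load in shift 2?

13

At early start, shift 2 has: Activity 1, Activity 2, Activity 3, Activity 4.
Demand: 3 + 3 + 2 + 5 = 13.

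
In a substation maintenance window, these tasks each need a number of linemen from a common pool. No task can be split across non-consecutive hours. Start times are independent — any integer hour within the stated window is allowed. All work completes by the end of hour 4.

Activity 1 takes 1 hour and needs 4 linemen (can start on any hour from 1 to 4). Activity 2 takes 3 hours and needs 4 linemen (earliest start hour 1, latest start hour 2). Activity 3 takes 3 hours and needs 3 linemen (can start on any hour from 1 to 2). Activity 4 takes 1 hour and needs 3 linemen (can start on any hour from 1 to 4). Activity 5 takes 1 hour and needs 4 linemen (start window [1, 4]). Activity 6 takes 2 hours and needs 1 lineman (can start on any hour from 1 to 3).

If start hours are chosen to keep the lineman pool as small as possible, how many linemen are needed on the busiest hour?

Early-start (Activity 1@1, Activity 2@1, Activity 3@1, Activity 4@1, Activity 5@1, Activity 6@1) gives peak 19: h1:19  h2:8  h3:7  h4:0.
Shift Activity 3→2, Activity 4→2, Activity 5→4, Activity 6→3.
Schedule Activity 1@1, Activity 2@1, Activity 3@2, Activity 4@2, Activity 5@4, Activity 6@3: h1:8  h2:10  h3:8  h4:8 — peak 10.

10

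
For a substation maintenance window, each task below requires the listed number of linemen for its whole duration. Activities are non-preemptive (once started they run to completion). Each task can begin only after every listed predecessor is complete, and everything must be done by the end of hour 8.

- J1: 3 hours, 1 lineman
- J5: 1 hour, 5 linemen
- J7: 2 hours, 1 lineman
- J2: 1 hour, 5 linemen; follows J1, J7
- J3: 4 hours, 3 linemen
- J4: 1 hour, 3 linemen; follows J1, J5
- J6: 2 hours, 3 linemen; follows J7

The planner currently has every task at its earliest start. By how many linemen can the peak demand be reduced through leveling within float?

8

Early-start peak: h1:10  h2:5  h3:7  h4:14  h5:0  h6:0  h7:0  h8:0 ⇒ 14.
Leveled (J1@1, J5@1, J7@2, J2@4, J3@5, J4@5, J6@6): h1:6  h2:2  h3:2  h4:5  h5:6  h6:6  h7:6  h8:3 ⇒ 6.
Reduction 14 − 6 = 8.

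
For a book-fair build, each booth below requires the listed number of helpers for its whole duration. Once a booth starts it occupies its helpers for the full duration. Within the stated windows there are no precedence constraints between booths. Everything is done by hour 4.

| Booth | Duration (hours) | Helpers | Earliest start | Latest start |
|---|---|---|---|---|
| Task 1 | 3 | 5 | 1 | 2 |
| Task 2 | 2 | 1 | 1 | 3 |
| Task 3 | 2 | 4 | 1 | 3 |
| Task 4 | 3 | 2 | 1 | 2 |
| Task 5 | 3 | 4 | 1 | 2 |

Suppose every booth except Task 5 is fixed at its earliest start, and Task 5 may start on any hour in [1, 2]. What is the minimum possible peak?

16

Task 5@1: h1:16  h2:16  h3:11  h4:0 → peak 16
Task 5@2: h1:12  h2:16  h3:11  h4:4 → peak 16
Best is Task 5@1, peak 16.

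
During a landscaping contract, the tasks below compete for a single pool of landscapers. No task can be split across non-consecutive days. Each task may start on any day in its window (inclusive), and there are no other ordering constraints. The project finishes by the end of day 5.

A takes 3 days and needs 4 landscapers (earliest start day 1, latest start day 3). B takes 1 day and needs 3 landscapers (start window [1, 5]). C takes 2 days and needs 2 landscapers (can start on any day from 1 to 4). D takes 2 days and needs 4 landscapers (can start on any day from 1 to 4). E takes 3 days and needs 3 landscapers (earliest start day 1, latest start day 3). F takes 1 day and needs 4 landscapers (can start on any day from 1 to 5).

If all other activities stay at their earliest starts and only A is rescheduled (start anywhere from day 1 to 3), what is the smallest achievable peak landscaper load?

16

A@1: d1:20  d2:13  d3:7  d4:0  d5:0 → peak 20
A@2: d1:16  d2:13  d3:7  d4:4  d5:0 → peak 16
A@3: d1:16  d2:9  d3:7  d4:4  d5:4 → peak 16
Best is A@2, peak 16.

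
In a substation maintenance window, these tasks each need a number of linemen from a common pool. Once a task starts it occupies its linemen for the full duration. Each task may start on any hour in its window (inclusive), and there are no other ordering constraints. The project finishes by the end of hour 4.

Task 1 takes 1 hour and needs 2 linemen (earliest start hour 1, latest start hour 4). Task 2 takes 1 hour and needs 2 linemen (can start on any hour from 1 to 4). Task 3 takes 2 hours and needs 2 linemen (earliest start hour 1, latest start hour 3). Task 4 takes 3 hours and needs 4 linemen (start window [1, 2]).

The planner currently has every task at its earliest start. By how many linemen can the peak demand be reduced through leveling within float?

4

Early-start peak: h1:10  h2:6  h3:4  h4:0 ⇒ 10.
Leveled (Task 1@1, Task 2@1, Task 3@1, Task 4@2): h1:6  h2:6  h3:4  h4:4 ⇒ 6.
Reduction 10 − 6 = 4.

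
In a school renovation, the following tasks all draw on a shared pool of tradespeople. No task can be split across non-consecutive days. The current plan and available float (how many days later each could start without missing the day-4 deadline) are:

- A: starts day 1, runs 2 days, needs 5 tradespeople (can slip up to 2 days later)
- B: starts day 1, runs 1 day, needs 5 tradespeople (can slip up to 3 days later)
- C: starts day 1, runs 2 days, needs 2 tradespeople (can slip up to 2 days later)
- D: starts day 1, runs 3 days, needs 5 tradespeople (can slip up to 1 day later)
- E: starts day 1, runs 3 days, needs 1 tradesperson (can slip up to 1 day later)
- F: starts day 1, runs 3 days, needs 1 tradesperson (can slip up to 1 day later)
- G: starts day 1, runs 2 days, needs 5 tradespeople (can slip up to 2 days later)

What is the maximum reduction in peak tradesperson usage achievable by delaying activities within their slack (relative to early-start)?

10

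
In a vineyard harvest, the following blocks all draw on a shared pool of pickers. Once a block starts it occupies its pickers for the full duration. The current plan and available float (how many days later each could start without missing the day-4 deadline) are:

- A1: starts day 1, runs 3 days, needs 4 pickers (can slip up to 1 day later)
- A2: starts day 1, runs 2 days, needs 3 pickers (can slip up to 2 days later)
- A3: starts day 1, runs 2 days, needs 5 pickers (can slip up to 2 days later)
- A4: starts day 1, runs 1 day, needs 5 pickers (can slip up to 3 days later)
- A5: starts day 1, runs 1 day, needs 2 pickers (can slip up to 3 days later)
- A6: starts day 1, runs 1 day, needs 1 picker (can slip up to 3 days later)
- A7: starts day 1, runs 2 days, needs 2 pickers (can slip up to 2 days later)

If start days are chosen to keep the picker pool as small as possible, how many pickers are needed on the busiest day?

Early-start (A1@1, A2@1, A3@1, A4@1, A5@1, A6@1, A7@1) gives peak 22: d1:22  d2:14  d3:4  d4:0.
Shift A3→3, A4→4, A7→2.
Schedule A1@1, A2@1, A3@3, A4@4, A5@1, A6@1, A7@2: d1:10  d2:9  d3:11  d4:10 — peak 11.

11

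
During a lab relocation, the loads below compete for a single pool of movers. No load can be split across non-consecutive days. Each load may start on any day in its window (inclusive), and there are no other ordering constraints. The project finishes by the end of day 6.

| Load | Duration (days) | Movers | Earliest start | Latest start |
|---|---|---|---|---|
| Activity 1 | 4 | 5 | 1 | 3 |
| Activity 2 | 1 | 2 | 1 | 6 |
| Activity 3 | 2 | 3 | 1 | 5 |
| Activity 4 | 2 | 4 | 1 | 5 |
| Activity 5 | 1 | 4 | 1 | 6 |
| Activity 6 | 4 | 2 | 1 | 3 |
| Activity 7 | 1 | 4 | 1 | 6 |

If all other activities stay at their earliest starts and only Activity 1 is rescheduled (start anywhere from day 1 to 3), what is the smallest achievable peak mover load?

Activity 1@1: d1:24  d2:14  d3:7  d4:7  d5:0  d6:0 → peak 24
Activity 1@2: d1:19  d2:14  d3:7  d4:7  d5:5  d6:0 → peak 19
Activity 1@3: d1:19  d2:9  d3:7  d4:7  d5:5  d6:5 → peak 19
Best is Activity 1@2, peak 19.

19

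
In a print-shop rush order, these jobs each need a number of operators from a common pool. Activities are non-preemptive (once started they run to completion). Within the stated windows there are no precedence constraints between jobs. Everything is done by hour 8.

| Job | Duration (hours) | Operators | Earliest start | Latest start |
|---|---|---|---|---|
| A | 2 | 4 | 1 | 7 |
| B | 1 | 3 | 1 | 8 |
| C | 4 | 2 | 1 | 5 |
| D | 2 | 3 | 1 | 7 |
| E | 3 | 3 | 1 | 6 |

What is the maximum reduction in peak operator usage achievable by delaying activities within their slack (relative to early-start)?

Early-start peak: h1:15  h2:12  h3:5  h4:2  h5:0  h6:0  h7:0  h8:0 ⇒ 15.
Leveled (A@1, B@3, C@3, D@4, E@6): h1:4  h2:4  h3:5  h4:5  h5:5  h6:5  h7:3  h8:3 ⇒ 5.
Reduction 15 − 5 = 10.

10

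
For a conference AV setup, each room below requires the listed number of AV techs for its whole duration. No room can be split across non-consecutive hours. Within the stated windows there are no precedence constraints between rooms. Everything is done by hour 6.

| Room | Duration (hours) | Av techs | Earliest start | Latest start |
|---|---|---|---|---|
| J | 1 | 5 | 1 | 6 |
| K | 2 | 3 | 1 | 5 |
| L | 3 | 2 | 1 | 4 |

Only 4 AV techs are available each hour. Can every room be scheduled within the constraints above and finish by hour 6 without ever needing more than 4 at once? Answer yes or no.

no

The minimum achievable peak is 5; 4 < 5, so no feasible schedule stays within the cap.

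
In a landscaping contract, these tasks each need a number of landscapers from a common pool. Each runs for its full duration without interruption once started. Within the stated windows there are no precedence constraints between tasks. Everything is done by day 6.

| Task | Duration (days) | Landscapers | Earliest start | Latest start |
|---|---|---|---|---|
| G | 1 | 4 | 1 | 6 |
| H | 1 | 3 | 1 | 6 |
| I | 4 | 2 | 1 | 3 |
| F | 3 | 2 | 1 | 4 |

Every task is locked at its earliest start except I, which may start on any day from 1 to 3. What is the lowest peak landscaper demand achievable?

9

I@1: d1:11  d2:4  d3:4  d4:2  d5:0  d6:0 → peak 11
I@2: d1:9  d2:4  d3:4  d4:2  d5:2  d6:0 → peak 9
I@3: d1:9  d2:2  d3:4  d4:2  d5:2  d6:2 → peak 9
Best is I@2, peak 9.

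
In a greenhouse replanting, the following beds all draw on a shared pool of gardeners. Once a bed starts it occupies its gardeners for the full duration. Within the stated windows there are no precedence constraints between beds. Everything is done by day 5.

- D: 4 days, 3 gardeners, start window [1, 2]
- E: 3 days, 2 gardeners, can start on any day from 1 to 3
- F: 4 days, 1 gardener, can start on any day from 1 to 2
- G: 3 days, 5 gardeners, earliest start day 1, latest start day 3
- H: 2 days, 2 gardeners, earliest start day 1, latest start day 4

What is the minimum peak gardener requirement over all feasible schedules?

Early-start (D@1, E@1, F@1, G@1, H@1) gives peak 13: d1:13  d2:13  d3:11  d4:4  d5:0.
Shift H→4.
Schedule D@1, E@1, F@1, G@1, H@4: d1:11  d2:11  d3:11  d4:6  d5:2 — peak 11.

11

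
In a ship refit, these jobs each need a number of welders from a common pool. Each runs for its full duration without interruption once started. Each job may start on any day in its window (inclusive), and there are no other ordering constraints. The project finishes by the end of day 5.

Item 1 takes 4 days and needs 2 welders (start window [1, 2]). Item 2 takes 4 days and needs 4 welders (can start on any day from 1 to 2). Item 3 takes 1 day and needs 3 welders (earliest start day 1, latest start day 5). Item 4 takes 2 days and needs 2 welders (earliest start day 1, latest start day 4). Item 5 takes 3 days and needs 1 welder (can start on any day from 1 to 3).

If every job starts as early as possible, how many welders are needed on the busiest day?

Early-start schedule: Item 1@1, Item 2@1, Item 3@1, Item 4@1, Item 5@1.
Load per day: day 1: 12, day 2: 9, day 3: 7, day 4: 6, day 5: 0.
Peak is 12.

12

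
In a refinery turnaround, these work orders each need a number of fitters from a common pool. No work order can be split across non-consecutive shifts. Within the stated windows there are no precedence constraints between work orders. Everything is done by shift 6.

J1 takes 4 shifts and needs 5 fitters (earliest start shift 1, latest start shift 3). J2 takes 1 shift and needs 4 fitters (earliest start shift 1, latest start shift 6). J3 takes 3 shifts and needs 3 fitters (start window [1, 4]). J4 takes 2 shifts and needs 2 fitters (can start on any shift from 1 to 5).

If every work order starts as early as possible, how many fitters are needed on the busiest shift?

Early-start schedule: J1@1, J2@1, J3@1, J4@1.
Load per shift: shift 1: 14, shift 2: 10, shift 3: 8, shift 4: 5, shift 5: 0, shift 6: 0.
Peak is 14.

14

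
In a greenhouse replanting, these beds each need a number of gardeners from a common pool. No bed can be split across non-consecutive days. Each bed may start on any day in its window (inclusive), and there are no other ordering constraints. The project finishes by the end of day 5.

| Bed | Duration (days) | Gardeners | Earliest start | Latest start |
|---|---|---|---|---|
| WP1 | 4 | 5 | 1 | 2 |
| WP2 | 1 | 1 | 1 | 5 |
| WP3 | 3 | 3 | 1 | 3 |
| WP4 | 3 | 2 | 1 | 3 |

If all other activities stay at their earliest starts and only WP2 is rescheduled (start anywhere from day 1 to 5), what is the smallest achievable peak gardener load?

WP2@1: d1:11  d2:10  d3:10  d4:5  d5:0 → peak 11
WP2@2: d1:10  d2:11  d3:10  d4:5  d5:0 → peak 11
WP2@3: d1:10  d2:10  d3:11  d4:5  d5:0 → peak 11
WP2@4: d1:10  d2:10  d3:10  d4:6  d5:0 → peak 10
WP2@5: d1:10  d2:10  d3:10  d4:5  d5:1 → peak 10
Best is WP2@4, peak 10.

10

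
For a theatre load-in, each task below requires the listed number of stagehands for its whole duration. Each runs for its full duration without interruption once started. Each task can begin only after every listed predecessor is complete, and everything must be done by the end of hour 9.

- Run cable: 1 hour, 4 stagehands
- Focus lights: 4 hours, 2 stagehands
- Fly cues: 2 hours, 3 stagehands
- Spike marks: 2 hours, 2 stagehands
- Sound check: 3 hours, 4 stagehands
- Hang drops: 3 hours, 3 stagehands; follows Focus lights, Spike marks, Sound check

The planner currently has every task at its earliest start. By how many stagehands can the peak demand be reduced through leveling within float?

Early-start peak: h1:15  h2:11  h3:6  h4:2  h5:3  h6:3  h7:3  h8:0  h9:0 ⇒ 15.
Leveled (Run cable@1, Focus lights@1, Fly cues@2, Spike marks@5, Sound check@4, Hang drops@7): h1:6  h2:5  h3:5  h4:6  h5:6  h6:6  h7:3  h8:3  h9:3 ⇒ 6.
Reduction 15 − 6 = 9.

9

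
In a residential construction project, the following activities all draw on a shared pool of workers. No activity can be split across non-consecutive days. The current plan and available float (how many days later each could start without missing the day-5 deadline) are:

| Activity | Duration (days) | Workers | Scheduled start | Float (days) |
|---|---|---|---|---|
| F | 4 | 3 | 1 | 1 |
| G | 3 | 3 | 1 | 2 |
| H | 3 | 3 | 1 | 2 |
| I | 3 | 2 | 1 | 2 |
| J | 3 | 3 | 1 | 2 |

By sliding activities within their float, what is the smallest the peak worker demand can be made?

Schedule F@1, G@1, H@1, I@1, J@1: d1:14  d2:14  d3:14  d4:3  d5:0 — peak 14.

14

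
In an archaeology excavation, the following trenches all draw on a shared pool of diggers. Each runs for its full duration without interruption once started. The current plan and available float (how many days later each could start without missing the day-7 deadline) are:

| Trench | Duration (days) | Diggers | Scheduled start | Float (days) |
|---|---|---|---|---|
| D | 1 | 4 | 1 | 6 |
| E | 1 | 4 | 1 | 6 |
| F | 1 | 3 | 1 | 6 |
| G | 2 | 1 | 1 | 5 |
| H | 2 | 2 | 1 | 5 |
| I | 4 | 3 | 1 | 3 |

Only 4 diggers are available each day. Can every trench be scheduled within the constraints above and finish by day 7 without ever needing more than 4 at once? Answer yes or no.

no

Total digger-days = 29; over 7 days the average is 29/7 > 4, so some day must exceed 4.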